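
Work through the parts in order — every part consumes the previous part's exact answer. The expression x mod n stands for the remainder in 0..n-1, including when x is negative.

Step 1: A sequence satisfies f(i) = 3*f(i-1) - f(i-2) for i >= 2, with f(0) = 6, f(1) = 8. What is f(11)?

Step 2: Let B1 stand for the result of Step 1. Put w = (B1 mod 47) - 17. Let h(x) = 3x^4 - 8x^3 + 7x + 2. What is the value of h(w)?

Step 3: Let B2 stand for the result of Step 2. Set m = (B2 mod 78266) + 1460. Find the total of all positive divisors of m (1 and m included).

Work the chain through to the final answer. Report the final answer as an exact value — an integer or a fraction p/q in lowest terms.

Step 1: f(2) = 3*(8) - 1*(6) = 18; iterating: f(2)=18, f(3)=46, f(4)=120, f(5)=314, f(6)=822, f(7)=2152, f(8)=5634, f(9)=14750, f(10)=38616, f(11)=101098; answer 101098
Step 2: B1 = 101098; w = -16; 3*(-16)^4 - 8*(-16)^3 + 7*(-16)^1 + 2 = (196608) + (32768) + (-112) + (2) = 229266; answer 229266
Step 3: B2 = 229266; m = 74194; 74194 = 2 * 37097; sigma = (1 + 2) * (1 + 37097) = 3 * 37098 = 111294; answer 111294

111294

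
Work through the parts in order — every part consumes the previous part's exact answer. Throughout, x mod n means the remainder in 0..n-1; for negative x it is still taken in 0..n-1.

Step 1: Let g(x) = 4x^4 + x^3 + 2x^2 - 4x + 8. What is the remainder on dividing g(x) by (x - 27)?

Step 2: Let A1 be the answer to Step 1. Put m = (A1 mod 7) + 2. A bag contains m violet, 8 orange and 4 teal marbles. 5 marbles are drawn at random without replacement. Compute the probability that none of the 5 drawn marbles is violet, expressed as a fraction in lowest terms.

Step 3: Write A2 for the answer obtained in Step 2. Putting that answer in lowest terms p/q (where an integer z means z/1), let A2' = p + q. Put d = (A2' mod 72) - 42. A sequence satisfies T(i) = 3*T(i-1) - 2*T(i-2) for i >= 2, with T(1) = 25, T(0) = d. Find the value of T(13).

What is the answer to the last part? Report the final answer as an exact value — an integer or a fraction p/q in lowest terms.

409525

Step 1: remainder = value at the root: 4*(27)^4 + 1*(27)^3 + 2*(27)^2 - 4*(27)^1 + 8 = (2125764) + (19683) + (1458) + (-108) + (8) = 2146805; answer 2146805
Step 2: A1 = 2146805; m = 5; total draws C(17,5) = 6188; favorable C(12,5) = 792; P = 198/1547; answer 198/1547
Step 3: A2 = 198/1547; threaded value p + q = 1745; d = -25; T(2) = 3*(25) - 2*(-25) = 125; iterating: T(2)=125, T(3)=325, T(4)=725, T(5)=1525, T(6)=3125, T(7)=6325, T(8)=12725, T(9)=25525, T(10)=51125, T(11)=102325, T(12)=204725, T(13)=409525; answer 409525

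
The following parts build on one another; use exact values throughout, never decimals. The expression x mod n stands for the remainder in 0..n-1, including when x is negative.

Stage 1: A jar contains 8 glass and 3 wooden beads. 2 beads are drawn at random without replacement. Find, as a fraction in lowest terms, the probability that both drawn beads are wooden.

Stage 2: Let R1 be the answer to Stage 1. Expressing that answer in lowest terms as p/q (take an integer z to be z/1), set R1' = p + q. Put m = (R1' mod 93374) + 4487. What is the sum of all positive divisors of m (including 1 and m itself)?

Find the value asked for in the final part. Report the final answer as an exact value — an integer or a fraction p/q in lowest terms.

Stage 1: total draws C(11,2) = 55; favorable C(3,2) = 3; P = 3/55; answer 3/55
Stage 2: R1 = 3/55; threaded value p + q = 58; m = 4545; 4545 = 3^2 * 5 * 101; sigma = (1 + 3 + 9) * (1 + 5) * (1 + 101) = 13 * 6 * 102 = 7956; answer 7956

7956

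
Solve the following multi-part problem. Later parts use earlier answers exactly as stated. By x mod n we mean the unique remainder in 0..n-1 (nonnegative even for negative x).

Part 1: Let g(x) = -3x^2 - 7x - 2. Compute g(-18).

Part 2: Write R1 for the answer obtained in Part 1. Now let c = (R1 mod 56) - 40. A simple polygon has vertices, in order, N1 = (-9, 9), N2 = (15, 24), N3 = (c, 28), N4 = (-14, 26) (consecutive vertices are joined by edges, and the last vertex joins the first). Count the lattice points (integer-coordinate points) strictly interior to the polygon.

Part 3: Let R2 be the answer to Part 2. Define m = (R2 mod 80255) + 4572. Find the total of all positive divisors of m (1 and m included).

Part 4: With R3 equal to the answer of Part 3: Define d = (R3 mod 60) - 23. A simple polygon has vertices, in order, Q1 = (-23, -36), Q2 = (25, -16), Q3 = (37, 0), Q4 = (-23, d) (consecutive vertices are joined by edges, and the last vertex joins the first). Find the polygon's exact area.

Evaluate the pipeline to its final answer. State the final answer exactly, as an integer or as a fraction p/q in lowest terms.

Part 1: -3*(-18)^2 - 7*(-18)^1 - 2 = (-972) + (126) + (-2) = -848; answer -848
Part 2: R1 = -848; c = 8; cross terms: (-9*24 - 15*9)=-351, (15*28 - 8*24)=228, (8*26 - -14*28)=600, (-14*9 - -9*26)=108; twice the area = |585| = 585; area = 585/2; boundary points = 3 + 1 + 2 + 1 = 7; strictly interior points = area - boundary/2 + 1 = 290; answer 290
Part 3: R2 = 290; m = 4862; 4862 = 2 * 11 * 13 * 17; sigma = (1 + 2) * (1 + 11) * (1 + 13) * (1 + 17) = 3 * 12 * 14 * 18 = 9072; answer 9072
Part 4: R3 = 9072; d = -11; cross terms: (-23*-16 - 25*-36)=1268, (25*0 - 37*-16)=592, (37*-11 - -23*0)=-407, (-23*-36 - -23*-11)=575; twice the area = |2028| = 2028; area = 1014; answer 1014

1014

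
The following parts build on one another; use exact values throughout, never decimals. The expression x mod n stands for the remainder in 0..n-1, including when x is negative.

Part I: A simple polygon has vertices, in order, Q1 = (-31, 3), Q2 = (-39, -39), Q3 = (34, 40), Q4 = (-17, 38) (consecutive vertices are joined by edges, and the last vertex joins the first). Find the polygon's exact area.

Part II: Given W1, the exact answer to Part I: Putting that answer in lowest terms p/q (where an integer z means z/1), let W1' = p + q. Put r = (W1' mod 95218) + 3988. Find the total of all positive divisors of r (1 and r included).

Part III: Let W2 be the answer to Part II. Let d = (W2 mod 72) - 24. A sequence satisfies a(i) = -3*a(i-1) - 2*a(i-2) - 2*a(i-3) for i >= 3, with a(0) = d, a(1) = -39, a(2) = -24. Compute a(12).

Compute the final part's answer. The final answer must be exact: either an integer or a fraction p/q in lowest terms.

-421032

Part I: cross terms: (-31*-39 - -39*3)=1326, (-39*40 - 34*-39)=-234, (34*38 - -17*40)=1972, (-17*3 - -31*38)=1127; twice the area = |4191| = 4191; area = 4191/2; answer 4191/2
Part II: W1 = 4191/2; threaded value p + q = 4193; r = 8181; 8181 = 3^4 * 101; sigma = (1 + 3 + 9 + 27 + 81) * (1 + 101) = 121 * 102 = 12342; answer 12342
Part III: W2 = 12342; d = 6; a(3) = -3*(-24) - 2*(-39) - 2*(6) = 138; iterating: a(3)=138, a(4)=-288, a(5)=636, a(6)=-1608, a(7)=4128, a(8)=-10440, a(9)=26280, a(10)=-66216, a(11)=166968, a(12)=-421032; answer -421032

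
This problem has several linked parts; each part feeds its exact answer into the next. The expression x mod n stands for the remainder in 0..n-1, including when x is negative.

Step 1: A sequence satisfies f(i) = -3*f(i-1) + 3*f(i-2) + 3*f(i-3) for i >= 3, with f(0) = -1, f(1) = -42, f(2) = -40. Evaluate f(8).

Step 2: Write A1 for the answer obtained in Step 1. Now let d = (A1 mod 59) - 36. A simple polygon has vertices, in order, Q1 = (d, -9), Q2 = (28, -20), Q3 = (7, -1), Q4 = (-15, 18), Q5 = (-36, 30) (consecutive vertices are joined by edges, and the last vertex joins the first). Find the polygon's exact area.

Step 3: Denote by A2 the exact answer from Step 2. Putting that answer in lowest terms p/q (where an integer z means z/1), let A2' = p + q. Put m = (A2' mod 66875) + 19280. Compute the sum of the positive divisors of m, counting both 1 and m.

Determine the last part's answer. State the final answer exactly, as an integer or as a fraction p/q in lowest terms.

Step 1: f(3) = -3*(-40) + 3*(-42) + 3*(-1) = -9; iterating: f(3)=-9, f(4)=-219, f(5)=510, f(6)=-2214, f(7)=7515, f(8)=-27657; answer -27657
Step 2: A1 = -27657; d = -22; cross terms: (-22*-20 - 28*-9)=692, (28*-1 - 7*-20)=112, (7*18 - -15*-1)=111, (-15*30 - -36*18)=198, (-36*-9 - -22*30)=984; twice the area = |2097| = 2097; area = 2097/2; answer 2097/2
Step 3: A2 = 2097/2; threaded value p + q = 2099; m = 21379; 21379 is prime, so its only divisors are 1 and 21379; sigma = 1 + 21379 = 21380; answer 21380

21380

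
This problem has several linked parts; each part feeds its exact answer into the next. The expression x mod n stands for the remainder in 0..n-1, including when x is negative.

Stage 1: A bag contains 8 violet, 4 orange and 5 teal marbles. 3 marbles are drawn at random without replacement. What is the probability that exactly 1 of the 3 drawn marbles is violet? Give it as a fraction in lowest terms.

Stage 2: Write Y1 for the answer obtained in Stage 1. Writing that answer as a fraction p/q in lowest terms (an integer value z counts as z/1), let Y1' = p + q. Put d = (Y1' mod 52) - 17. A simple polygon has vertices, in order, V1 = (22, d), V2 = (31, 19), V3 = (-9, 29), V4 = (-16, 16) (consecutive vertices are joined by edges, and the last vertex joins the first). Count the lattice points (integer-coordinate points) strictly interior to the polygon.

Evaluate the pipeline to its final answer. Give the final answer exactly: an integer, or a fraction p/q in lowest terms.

722

Stage 1: total draws C(17,3) = 680; favorable C(8,1)*C(9,2) = 288; P = 36/85; answer 36/85
Stage 2: Y1 = 36/85; threaded value p + q = 121; d = 0; cross terms: (22*19 - 31*0)=418, (31*29 - -9*19)=1070, (-9*16 - -16*29)=320, (-16*0 - 22*16)=-352; twice the area = |1456| = 1456; area = 728; boundary points = 1 + 10 + 1 + 2 = 14; strictly interior points = area - boundary/2 + 1 = 722; answer 722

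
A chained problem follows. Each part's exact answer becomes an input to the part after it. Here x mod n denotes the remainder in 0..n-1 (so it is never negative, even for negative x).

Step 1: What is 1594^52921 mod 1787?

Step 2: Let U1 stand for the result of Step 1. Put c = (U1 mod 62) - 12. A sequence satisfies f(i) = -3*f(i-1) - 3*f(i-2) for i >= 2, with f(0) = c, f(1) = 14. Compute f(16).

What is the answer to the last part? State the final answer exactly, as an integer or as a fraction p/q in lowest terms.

65610

Step 1: squarings mod 1787: 1594^1=1594, 1594^2=1509, 1594^4=443, 1594^8=1466, 1594^16=1182, 1594^32=1477, 1594^64=1389, 1594^128=1148, 1594^256=885, 1594^512=519, 1594^1024=1311, 1594^2048=1414, 1594^4096=1530, 1594^8192=1717, 1594^16384=1326, 1594^32768=1655; 1594^52921 = 1594^1 * 1594^8 * 1594^16 * 1594^32 * 1594^128 * 1594^512 * 1594^1024 * 1594^2048 * 1594^16384 * 1594^32768 = 372 (mod 1787); answer 372
Step 2: U1 = 372; c = -12; f(2) = -3*(14) - 3*(-12) = -6; iterating: f(2)=-6, f(3)=-24, f(4)=90, f(5)=-198, f(6)=324, f(7)=-378, f(8)=162, f(9)=648, f(10)=-2430, f(11)=5346, f(12)=-8748, f(13)=10206, f(14)=-4374, f(15)=-17496, f(16)=65610; answer 65610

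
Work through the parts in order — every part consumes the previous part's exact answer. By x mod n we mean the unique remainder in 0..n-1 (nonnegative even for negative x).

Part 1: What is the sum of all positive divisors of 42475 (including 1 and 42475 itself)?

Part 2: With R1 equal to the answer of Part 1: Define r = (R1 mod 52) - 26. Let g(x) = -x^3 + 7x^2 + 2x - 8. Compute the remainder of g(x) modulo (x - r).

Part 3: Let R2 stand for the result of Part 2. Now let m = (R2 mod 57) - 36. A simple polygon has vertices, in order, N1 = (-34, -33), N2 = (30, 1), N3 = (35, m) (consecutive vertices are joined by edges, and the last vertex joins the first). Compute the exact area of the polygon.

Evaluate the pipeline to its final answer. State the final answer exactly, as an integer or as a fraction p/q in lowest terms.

Part 1: 42475 = 5^2 * 1699; sigma = (1 + 5 + 25) * (1 + 1699) = 31 * 1700 = 52700; answer 52700
Part 2: R1 = 52700; r = -2; remainder = value at the root: -1*(-2)^3 + 7*(-2)^2 + 2*(-2)^1 - 8 = (8) + (28) + (-4) + (-8) = 24; answer 24
Part 3: R2 = 24; m = -12; cross terms: (-34*1 - 30*-33)=956, (30*-12 - 35*1)=-395, (35*-33 - -34*-12)=-1563; twice the area = |-1002| = 1002; area = 501; answer 501

501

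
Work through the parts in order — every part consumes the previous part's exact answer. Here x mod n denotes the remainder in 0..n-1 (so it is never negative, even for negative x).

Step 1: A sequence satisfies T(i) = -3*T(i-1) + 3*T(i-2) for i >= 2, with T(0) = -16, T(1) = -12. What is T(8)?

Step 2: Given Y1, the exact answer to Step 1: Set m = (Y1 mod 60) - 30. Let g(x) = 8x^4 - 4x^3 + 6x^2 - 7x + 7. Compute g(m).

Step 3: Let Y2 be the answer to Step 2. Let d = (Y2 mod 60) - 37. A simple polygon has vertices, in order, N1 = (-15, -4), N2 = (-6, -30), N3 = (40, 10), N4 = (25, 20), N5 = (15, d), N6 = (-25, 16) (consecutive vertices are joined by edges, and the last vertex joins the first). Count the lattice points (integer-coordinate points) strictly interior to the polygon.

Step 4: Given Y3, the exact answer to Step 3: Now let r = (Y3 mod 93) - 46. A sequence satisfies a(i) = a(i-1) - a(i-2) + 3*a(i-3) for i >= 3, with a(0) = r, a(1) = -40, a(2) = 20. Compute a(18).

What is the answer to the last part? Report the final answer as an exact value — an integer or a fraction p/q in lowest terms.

18948

Step 1: T(2) = -3*(-12) + 3*(-16) = -12; iterating: T(2)=-12, T(3)=0, T(4)=-36, T(5)=108, T(6)=-432, T(7)=1620, T(8)=-6156; answer -6156
Step 2: Y1 = -6156; m = -6; 8*(-6)^4 - 4*(-6)^3 + 6*(-6)^2 - 7*(-6)^1 + 7 = (10368) + (864) + (216) + (42) + (7) = 11497; answer 11497
Step 3: Y2 = 11497; d = 0; cross terms: (-15*-30 - -6*-4)=426, (-6*10 - 40*-30)=1140, (40*20 - 25*10)=550, (25*0 - 15*20)=-300, (15*16 - -25*0)=240, (-25*-4 - -15*16)=340; twice the area = |2396| = 2396; area = 1198; boundary points = 1 + 2 + 5 + 10 + 8 + 10 = 36; strictly interior points = area - boundary/2 + 1 = 1181; answer 1181
Step 4: Y3 = 1181; r = 19; a(3) = 1*(20) - 1*(-40) + 3*(19) = 117; iterating: a(3)=117, a(4)=-23, a(5)=-80, a(6)=294, a(7)=305, a(8)=-229, a(9)=348, a(10)=1492, a(11)=457, a(12)=9, a(13)=4028, a(14)=5390, a(15)=1389, a(16)=8083, a(17)=22864, a(18)=18948; answer 18948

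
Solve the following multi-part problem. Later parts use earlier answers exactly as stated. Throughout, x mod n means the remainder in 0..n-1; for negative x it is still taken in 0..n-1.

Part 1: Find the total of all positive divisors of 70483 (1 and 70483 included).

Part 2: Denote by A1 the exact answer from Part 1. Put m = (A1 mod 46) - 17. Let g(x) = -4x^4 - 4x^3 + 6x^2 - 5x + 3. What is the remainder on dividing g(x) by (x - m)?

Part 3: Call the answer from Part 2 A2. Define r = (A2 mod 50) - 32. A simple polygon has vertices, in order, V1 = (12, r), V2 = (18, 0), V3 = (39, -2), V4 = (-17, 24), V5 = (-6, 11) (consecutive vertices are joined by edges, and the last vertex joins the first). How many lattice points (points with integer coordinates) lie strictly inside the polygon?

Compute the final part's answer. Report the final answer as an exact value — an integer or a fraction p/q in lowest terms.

655

Part 1: 70483 = 7 * 10069; sigma = (1 + 7) * (1 + 10069) = 8 * 10070 = 80560; answer 80560
Part 2: A1 = 80560; m = -3; remainder = value at the root: -4*(-3)^4 - 4*(-3)^3 + 6*(-3)^2 - 5*(-3)^1 + 3 = (-324) + (108) + (54) + (15) + (3) = -144; answer -144
Part 3: A2 = -144; r = -26; cross terms: (12*0 - 18*-26)=468, (18*-2 - 39*0)=-36, (39*24 - -17*-2)=902, (-17*11 - -6*24)=-43, (-6*-26 - 12*11)=24; twice the area = |1315| = 1315; area = 1315/2; boundary points = 2 + 1 + 2 + 1 + 1 = 7; strictly interior points = area - boundary/2 + 1 = 655; answer 655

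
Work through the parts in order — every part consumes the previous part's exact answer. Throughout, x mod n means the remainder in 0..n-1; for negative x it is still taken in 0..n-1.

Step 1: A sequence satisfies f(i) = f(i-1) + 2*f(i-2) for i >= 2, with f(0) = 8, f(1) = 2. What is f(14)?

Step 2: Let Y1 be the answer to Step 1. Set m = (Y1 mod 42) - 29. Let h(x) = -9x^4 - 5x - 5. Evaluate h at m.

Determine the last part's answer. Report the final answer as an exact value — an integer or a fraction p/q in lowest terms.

Step 1: f(2) = 1*(2) + 2*(8) = 18; iterating: f(2)=18, f(3)=22, f(4)=58, f(5)=102, f(6)=218, f(7)=422, f(8)=858, f(9)=1702, f(10)=3418, f(11)=6822, f(12)=13658, f(13)=27302, f(14)=54618; answer 54618
Step 2: Y1 = 54618; m = -11; -9*(-11)^4 - 5*(-11)^1 - 5 = (-131769) + (55) + (-5) = -131719; answer -131719

-131719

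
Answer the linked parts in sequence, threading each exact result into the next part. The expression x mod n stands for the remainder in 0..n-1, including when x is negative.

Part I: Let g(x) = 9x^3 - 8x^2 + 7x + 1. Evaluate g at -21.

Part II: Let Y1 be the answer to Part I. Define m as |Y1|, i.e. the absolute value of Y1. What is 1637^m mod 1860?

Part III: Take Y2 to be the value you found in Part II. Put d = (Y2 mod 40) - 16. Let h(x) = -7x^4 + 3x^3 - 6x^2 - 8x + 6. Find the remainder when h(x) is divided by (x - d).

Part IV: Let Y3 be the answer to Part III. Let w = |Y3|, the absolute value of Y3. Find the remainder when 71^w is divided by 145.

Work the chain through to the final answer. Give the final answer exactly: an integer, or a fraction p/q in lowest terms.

1

Part I: 9*(-21)^3 - 8*(-21)^2 + 7*(-21)^1 + 1 = (-83349) + (-3528) + (-147) + (1) = -87023; answer -87023
Part II: Y1 = -87023; m = 87023; squarings mod 1860: 1637^1=1637, 1637^2=1369, 1637^4=1141, 1637^8=1741, 1637^16=1141, 1637^32=1741, 1637^64=1141, 1637^128=1741, 1637^256=1141, 1637^512=1741, 1637^1024=1141, 1637^2048=1741, 1637^4096=1141, 1637^8192=1741, 1637^16384=1141, 1637^32768=1741, 1637^65536=1141; 1637^87023 = 1637^1 * 1637^2 * 1637^4 * 1637^8 * 1637^32 * 1637^64 * 1637^128 * 1637^256 * 1637^512 * 1637^4096 * 1637^16384 * 1637^65536 = 1493 (mod 1860); answer 1493
Part III: Y2 = 1493; d = -3; remainder = value at the root: -7*(-3)^4 + 3*(-3)^3 - 6*(-3)^2 - 8*(-3)^1 + 6 = (-567) + (-81) + (-54) + (24) + (6) = -672; answer -672
Part IV: Y3 = -672; w = 672; squarings mod 145: 71^1=71, 71^2=111, 71^4=141, 71^8=16, 71^16=111, 71^32=141, 71^64=16, 71^128=111, 71^256=141, 71^512=16; 71^672 = 71^32 * 71^128 * 71^512 = 1 (mod 145); answer 1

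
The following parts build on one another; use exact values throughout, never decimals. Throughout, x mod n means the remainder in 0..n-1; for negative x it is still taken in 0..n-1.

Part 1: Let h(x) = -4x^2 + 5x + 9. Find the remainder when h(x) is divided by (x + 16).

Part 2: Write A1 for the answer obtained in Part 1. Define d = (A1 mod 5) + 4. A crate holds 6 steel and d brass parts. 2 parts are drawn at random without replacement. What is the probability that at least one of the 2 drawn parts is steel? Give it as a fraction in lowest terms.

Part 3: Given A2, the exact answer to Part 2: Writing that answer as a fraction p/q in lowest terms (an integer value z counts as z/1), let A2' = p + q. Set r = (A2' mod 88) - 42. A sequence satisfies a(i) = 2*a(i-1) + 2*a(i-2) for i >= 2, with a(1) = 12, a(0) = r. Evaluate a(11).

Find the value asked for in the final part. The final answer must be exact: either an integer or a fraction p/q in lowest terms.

Part 1: remainder = value at the root: -4*(-16)^2 + 5*(-16)^1 + 9 = (-1024) + (-80) + (9) = -1095; answer -1095
Part 2: A1 = -1095; d = 4; total draws C(10,2) = 45; complement C(4,2) = 6; favorable 45 - 6 = 39; P = 13/15; answer 13/15
Part 3: A2 = 13/15; threaded value p + q = 28; r = -14; a(2) = 2*(12) + 2*(-14) = -4; iterating: a(2)=-4, a(3)=16, a(4)=24, a(5)=80, a(6)=208, a(7)=576, a(8)=1568, a(9)=4288, a(10)=11712, a(11)=32000; answer 32000

32000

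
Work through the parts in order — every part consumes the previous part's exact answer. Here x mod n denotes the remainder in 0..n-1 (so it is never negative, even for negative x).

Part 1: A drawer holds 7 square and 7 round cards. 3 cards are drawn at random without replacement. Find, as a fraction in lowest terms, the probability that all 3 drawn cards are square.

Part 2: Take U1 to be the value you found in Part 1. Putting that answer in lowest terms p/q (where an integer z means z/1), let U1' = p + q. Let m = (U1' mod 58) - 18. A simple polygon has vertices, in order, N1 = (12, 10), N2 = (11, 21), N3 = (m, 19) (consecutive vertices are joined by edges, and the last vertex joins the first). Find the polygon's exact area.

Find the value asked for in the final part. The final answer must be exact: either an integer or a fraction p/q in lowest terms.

Part 1: total draws C(14,3) = 364; favorable C(7,3) = 35; P = 5/52; answer 5/52
Part 2: U1 = 5/52; threaded value p + q = 57; m = 39; cross terms: (12*21 - 11*10)=142, (11*19 - 39*21)=-610, (39*10 - 12*19)=162; twice the area = |-306| = 306; area = 153; answer 153

153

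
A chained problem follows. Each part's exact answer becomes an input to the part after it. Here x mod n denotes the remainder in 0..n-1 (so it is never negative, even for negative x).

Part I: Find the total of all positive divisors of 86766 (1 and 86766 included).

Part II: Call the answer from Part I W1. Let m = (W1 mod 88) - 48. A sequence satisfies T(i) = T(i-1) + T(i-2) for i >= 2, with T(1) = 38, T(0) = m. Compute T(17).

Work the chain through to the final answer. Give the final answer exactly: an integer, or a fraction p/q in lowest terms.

21206

Part I: 86766 = 2 * 3 * 14461; sigma = (1 + 2) * (1 + 3) * (1 + 14461) = 3 * 4 * 14462 = 173544; answer 173544
Part II: W1 = 173544; m = -40; T(2) = 1*(38) + 1*(-40) = -2; iterating: T(2)=-2, T(3)=36, T(4)=34, T(5)=70, T(6)=104, T(7)=174, T(8)=278, T(9)=452, T(10)=730, T(11)=1182, T(12)=1912, T(13)=3094, T(14)=5006, T(15)=8100, T(16)=13106, T(17)=21206; answer 21206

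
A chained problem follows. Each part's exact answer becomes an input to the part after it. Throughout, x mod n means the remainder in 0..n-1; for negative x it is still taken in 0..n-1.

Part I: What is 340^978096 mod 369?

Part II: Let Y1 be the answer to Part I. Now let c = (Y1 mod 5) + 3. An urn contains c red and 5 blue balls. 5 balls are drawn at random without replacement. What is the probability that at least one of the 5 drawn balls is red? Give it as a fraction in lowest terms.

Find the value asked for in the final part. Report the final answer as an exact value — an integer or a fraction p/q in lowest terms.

251/252

Part I: squarings mod 369: 340^1=340, 340^2=103, 340^4=277, 340^8=346, 340^16=160, 340^32=139, 340^64=133, 340^128=346, 340^256=160, 340^512=139, 340^1024=133, 340^2048=346, 340^4096=160, 340^8192=139, 340^16384=133, 340^32768=346, 340^65536=160, 340^131072=139, 340^262144=133, 340^524288=346; 340^978096 = 340^16 * 340^32 * 340^128 * 340^1024 * 340^2048 * 340^8192 * 340^16384 * 340^32768 * 340^131072 * 340^262144 * 340^524288 = 37 (mod 369); answer 37
Part II: Y1 = 37; c = 5; total draws C(10,5) = 252; complement C(5,5) = 1; favorable 252 - 1 = 251; P = 251/252; answer 251/252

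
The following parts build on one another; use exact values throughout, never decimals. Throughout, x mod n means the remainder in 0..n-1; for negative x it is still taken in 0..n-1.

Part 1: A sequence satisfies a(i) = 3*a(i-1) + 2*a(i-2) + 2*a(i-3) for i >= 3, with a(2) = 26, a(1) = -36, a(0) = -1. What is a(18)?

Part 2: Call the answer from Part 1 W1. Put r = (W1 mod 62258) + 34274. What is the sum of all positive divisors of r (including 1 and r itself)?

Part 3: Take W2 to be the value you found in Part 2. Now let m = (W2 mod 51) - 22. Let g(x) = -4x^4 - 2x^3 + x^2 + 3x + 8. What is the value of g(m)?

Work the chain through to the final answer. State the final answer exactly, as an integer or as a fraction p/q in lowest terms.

Part 1: a(3) = 3*(26) + 2*(-36) + 2*(-1) = 4; iterating: a(3)=4, a(4)=-8, a(5)=36, a(6)=100, a(7)=356, a(8)=1340, a(9)=4932, a(10)=18188, a(11)=67108, a(12)=247564, a(13)=913284, a(14)=3369196, a(15)=12429284, a(16)=45852812, a(17)=169155396, a(18)=624030380; answer 624030380
Part 2: W1 = 624030380; r = 52720; 52720 = 2^4 * 5 * 659; sigma = (1 + 2 + 4 + 8 + 16) * (1 + 5) * (1 + 659) = 31 * 6 * 660 = 122760; answer 122760
Part 3: W2 = 122760; m = -19; -4*(-19)^4 - 2*(-19)^3 + 1*(-19)^2 + 3*(-19)^1 + 8 = (-521284) + (13718) + (361) + (-57) + (8) = -507254; answer -507254

-507254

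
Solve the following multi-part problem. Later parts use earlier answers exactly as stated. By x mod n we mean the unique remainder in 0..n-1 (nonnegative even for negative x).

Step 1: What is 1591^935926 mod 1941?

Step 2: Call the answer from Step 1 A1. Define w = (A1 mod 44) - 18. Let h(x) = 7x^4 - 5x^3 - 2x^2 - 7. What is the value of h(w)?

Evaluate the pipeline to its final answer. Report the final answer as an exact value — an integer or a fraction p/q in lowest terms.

210567

Step 1: squarings mod 1941: 1591^1=1591, 1591^2=217, 1591^4=505, 1591^8=754, 1591^16=1744, 1591^32=1930, 1591^64=121, 1591^128=1054, 1591^256=664, 1591^512=289, 1591^1024=58, 1591^2048=1423, 1591^4096=466, 1591^8192=1705, 1591^16384=1348, 1591^32768=328, 1591^65536=829, 1591^131072=127, 1591^262144=601, 1591^524288=175; 1591^935926 = 1591^2 * 1591^4 * 1591^16 * 1591^32 * 1591^64 * 1591^128 * 1591^256 * 1591^512 * 1591^1024 * 1591^16384 * 1591^131072 * 1591^262144 * 1591^524288 = 709 (mod 1941); answer 709
Step 2: A1 = 709; w = -13; 7*(-13)^4 - 5*(-13)^3 - 2*(-13)^2 - 7 = (199927) + (10985) + (-338) + (-7) = 210567; answer 210567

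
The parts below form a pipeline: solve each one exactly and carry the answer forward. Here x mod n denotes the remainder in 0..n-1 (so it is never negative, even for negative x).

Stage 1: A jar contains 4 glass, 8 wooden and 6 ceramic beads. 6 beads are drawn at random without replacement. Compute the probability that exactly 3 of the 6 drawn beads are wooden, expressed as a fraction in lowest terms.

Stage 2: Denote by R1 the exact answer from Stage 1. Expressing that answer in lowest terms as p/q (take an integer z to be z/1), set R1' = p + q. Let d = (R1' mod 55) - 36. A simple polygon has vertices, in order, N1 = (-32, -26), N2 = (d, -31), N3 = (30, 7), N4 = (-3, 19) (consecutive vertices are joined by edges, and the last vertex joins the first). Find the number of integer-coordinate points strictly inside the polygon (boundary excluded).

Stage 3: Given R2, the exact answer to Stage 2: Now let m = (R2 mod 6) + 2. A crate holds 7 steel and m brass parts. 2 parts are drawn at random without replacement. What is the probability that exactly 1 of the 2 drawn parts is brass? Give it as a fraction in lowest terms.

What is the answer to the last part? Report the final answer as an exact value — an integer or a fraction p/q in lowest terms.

7/13

Stage 1: total draws C(18,6) = 18564; favorable C(8,3)*C(10,3) = 6720; P = 80/221; answer 80/221
Stage 2: R1 = 80/221; threaded value p + q = 301; d = -10; cross terms: (-32*-31 - -10*-26)=732, (-10*7 - 30*-31)=860, (30*19 - -3*7)=591, (-3*-26 - -32*19)=686; twice the area = |2869| = 2869; area = 2869/2; boundary points = 1 + 2 + 3 + 1 = 7; strictly interior points = area - boundary/2 + 1 = 1432; answer 1432
Stage 3: R2 = 1432; m = 6; total draws C(13,2) = 78; favorable C(6,1)*C(7,1) = 42; P = 7/13; answer 7/13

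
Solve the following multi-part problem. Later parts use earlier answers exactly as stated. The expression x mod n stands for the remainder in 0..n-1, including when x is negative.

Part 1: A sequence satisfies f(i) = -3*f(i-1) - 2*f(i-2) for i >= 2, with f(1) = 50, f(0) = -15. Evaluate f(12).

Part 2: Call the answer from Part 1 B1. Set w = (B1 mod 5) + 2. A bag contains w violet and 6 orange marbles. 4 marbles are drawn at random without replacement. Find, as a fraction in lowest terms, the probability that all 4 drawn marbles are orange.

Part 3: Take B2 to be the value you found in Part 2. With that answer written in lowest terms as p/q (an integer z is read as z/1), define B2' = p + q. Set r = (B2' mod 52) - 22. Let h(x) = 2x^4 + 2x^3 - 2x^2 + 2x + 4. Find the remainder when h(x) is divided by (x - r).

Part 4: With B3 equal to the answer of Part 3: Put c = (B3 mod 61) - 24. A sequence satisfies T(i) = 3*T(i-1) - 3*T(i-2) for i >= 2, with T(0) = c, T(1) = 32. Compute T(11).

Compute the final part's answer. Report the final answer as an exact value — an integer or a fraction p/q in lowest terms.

Part 1: f(2) = -3*(50) - 2*(-15) = -120; iterating: f(2)=-120, f(3)=260, f(4)=-540, f(5)=1100, f(6)=-2220, f(7)=4460, f(8)=-8940, f(9)=17900, f(10)=-35820, f(11)=71660, f(12)=-143340; answer -143340
Part 2: B1 = -143340; w = 2; total draws C(8,4) = 70; favorable C(6,4) = 15; P = 3/14; answer 3/14
Part 3: B2 = 3/14; threaded value p + q = 17; r = -5; remainder = value at the root: 2*(-5)^4 + 2*(-5)^3 - 2*(-5)^2 + 2*(-5)^1 + 4 = (1250) + (-250) + (-50) + (-10) + (4) = 944; answer 944
Part 4: B3 = 944; c = 5; T(2) = 3*(32) - 3*(5) = 81; iterating: T(2)=81, T(3)=147, T(4)=198, T(5)=153, T(6)=-135, T(7)=-864, T(8)=-2187, T(9)=-3969, T(10)=-5346, T(11)=-4131; answer -4131

-4131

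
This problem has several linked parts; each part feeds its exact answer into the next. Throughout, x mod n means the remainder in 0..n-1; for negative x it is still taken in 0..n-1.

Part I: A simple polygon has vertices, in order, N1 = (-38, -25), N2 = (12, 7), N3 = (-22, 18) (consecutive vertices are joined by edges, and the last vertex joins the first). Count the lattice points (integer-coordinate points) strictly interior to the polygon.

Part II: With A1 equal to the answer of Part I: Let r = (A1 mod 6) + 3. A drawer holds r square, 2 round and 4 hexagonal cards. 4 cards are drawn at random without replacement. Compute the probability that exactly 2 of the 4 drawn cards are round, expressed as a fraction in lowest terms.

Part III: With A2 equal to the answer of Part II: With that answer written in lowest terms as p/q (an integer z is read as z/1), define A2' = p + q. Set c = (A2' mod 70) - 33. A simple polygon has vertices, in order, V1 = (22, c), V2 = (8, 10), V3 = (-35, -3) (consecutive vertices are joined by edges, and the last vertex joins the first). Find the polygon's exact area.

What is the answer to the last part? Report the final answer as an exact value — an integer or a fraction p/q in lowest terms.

Part I: cross terms: (-38*7 - 12*-25)=34, (12*18 - -22*7)=370, (-22*-25 - -38*18)=1234; twice the area = |1638| = 1638; area = 819; boundary points = 2 + 1 + 1 = 4; strictly interior points = area - boundary/2 + 1 = 818; answer 818
Part II: A1 = 818; r = 5; total draws C(11,4) = 330; favorable C(2,2)*C(9,2) = 36; P = 6/55; answer 6/55
Part III: A2 = 6/55; threaded value p + q = 61; c = 28; cross terms: (22*10 - 8*28)=-4, (8*-3 - -35*10)=326, (-35*28 - 22*-3)=-914; twice the area = |-592| = 592; area = 296; answer 296

296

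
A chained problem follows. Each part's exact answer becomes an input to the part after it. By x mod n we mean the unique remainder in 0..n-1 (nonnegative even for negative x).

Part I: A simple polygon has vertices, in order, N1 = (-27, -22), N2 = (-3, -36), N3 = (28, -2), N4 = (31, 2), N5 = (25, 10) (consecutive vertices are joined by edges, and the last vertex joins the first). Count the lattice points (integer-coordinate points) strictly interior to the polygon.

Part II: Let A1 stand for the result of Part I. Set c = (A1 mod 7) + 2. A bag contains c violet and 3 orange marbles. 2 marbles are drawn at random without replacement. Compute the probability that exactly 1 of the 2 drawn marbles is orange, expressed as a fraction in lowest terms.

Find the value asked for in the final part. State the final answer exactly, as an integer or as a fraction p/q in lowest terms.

Part I: cross terms: (-27*-36 - -3*-22)=906, (-3*-2 - 28*-36)=1014, (28*2 - 31*-2)=118, (31*10 - 25*2)=260, (25*-22 - -27*10)=-280; twice the area = |2018| = 2018; area = 1009; boundary points = 2 + 1 + 1 + 2 + 4 = 10; strictly interior points = area - boundary/2 + 1 = 1005; answer 1005
Part II: A1 = 1005; c = 6; total draws C(9,2) = 36; favorable C(3,1)*C(6,1) = 18; P = 1/2; answer 1/2

1/2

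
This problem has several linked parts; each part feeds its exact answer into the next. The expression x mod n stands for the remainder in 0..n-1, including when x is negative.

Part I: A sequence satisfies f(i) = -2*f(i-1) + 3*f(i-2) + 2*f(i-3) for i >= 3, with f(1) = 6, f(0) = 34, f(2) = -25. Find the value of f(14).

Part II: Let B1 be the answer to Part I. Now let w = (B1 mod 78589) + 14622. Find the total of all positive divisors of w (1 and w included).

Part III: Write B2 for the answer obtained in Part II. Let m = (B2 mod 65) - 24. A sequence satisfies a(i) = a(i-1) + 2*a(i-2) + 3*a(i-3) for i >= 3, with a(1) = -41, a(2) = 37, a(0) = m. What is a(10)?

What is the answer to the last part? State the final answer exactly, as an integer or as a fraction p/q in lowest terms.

Part I: f(3) = -2*(-25) + 3*(6) + 2*(34) = 136; iterating: f(3)=136, f(4)=-335, f(5)=1028, f(6)=-2789, f(7)=7992, f(8)=-22295, f(9)=62988, f(10)=-176877, f(11)=498128, f(12)=-1400911, f(13)=3942452, f(14)=-11091381; answer -11091381
Part II: B1 = -11091381; w = 82879; 82879 = 67 * 1237; sigma = (1 + 67) * (1 + 1237) = 68 * 1238 = 84184; answer 84184
Part III: B2 = 84184; m = -15; a(3) = 1*(37) + 2*(-41) + 3*(-15) = -90; iterating: a(3)=-90, a(4)=-139, a(5)=-208, a(6)=-756, a(7)=-1589, a(8)=-3725, a(9)=-9171, a(10)=-21388; answer -21388

-21388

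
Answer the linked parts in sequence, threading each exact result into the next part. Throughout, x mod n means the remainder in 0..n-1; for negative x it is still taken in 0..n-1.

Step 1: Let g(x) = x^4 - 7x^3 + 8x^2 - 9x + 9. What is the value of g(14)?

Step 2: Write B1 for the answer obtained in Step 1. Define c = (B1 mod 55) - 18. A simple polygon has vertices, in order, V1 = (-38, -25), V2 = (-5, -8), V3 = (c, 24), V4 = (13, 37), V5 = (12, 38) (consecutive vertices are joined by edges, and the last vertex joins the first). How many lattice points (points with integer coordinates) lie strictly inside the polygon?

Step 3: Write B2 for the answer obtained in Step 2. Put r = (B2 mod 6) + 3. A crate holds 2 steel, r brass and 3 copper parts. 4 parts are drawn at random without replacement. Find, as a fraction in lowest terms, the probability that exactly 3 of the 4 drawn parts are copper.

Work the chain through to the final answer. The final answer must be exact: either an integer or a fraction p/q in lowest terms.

Step 1: 1*(14)^4 - 7*(14)^3 + 8*(14)^2 - 9*(14)^1 + 9 = (38416) + (-19208) + (1568) + (-126) + (9) = 20659; answer 20659
Step 2: B1 = 20659; c = 16; cross terms: (-38*-8 - -5*-25)=179, (-5*24 - 16*-8)=8, (16*37 - 13*24)=280, (13*38 - 12*37)=50, (12*-25 - -38*38)=1144; twice the area = |1661| = 1661; area = 1661/2; boundary points = 1 + 1 + 1 + 1 + 1 = 5; strictly interior points = area - boundary/2 + 1 = 829; answer 829
Step 3: B2 = 829; r = 4; total draws C(9,4) = 126; favorable C(3,3)*C(6,1) = 6; P = 1/21; answer 1/21

1/21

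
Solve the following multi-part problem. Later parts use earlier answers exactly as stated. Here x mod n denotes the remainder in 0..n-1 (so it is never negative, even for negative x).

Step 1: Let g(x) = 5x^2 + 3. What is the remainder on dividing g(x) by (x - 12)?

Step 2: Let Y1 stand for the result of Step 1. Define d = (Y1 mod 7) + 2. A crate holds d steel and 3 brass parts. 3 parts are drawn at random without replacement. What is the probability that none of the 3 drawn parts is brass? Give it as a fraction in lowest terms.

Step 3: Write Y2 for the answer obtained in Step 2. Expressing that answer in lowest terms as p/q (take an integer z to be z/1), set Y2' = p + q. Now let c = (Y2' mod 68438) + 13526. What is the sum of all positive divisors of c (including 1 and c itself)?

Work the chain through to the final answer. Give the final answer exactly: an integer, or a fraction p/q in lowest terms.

Step 1: remainder = value at the root: 5*(12)^2 + 3 = (720) + (3) = 723; answer 723
Step 2: Y1 = 723; d = 4; total draws C(7,3) = 35; favorable C(4,3) = 4; P = 4/35; answer 4/35
Step 3: Y2 = 4/35; threaded value p + q = 39; c = 13565; 13565 = 5 * 2713; sigma = (1 + 5) * (1 + 2713) = 6 * 2714 = 16284; answer 16284

16284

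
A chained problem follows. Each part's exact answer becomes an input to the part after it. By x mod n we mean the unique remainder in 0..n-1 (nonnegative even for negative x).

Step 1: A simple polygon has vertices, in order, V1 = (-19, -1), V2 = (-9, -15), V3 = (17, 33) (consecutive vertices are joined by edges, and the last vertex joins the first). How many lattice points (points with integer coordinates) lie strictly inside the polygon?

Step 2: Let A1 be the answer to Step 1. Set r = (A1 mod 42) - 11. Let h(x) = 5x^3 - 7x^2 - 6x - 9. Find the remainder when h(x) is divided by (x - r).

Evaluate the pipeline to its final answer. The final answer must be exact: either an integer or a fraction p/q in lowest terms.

-7445

Step 1: cross terms: (-19*-15 - -9*-1)=276, (-9*33 - 17*-15)=-42, (17*-1 - -19*33)=610; twice the area = |844| = 844; area = 422; boundary points = 2 + 2 + 2 = 6; strictly interior points = area - boundary/2 + 1 = 420; answer 420
Step 2: A1 = 420; r = -11; remainder = value at the root: 5*(-11)^3 - 7*(-11)^2 - 6*(-11)^1 - 9 = (-6655) + (-847) + (66) + (-9) = -7445; answer -7445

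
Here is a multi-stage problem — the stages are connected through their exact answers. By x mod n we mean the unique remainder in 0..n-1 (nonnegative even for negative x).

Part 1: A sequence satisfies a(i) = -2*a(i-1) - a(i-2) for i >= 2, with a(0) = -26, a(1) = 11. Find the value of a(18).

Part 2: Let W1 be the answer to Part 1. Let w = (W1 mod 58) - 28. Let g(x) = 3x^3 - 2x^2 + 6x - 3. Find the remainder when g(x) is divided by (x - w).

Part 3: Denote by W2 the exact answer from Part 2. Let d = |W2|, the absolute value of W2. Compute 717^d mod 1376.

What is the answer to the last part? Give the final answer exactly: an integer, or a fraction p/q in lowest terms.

Part 1: a(2) = -2*(11) - 1*(-26) = 4; iterating: a(2)=4, a(3)=-19, a(4)=34, a(5)=-49, a(6)=64, a(7)=-79, a(8)=94, a(9)=-109, a(10)=124, a(11)=-139, a(12)=154, a(13)=-169, a(14)=184, a(15)=-199, a(16)=214, a(17)=-229, a(18)=244; answer 244
Part 2: W1 = 244; w = -16; remainder = value at the root: 3*(-16)^3 - 2*(-16)^2 + 6*(-16)^1 - 3 = (-12288) + (-512) + (-96) + (-3) = -12899; answer -12899
Part 3: W2 = -12899; d = 12899; squarings mod 1376: 717^1=717, 717^2=841, 717^4=17, 717^8=289, 717^16=961, 717^32=225, 717^64=1089, 717^128=1185, 717^256=705, 717^512=289, 717^1024=961, 717^2048=225, 717^4096=1089, 717^8192=1185; 717^12899 = 717^1 * 717^2 * 717^32 * 717^64 * 717^512 * 717^4096 * 717^8192 = 149 (mod 1376); answer 149

149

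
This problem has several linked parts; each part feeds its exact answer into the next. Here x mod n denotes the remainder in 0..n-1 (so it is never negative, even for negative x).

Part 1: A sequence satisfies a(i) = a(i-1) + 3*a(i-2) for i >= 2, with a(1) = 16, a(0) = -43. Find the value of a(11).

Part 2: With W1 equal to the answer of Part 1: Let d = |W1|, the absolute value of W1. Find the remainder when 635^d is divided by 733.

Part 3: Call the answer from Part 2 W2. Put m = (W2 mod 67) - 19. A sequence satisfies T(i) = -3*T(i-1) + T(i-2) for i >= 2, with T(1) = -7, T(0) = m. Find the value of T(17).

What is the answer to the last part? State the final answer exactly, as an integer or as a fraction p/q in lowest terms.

Part 1: a(2) = 1*(16) + 3*(-43) = -113; iterating: a(2)=-113, a(3)=-65, a(4)=-404, a(5)=-599, a(6)=-1811, a(7)=-3608, a(8)=-9041, a(9)=-19865, a(10)=-46988, a(11)=-106583; answer -106583
Part 2: W1 = -106583; d = 106583; squarings mod 733: 635^1=635, 635^2=75, 635^4=494, 635^8=680, 635^16=610, 635^32=469, 635^64=61, 635^128=56, 635^256=204, 635^512=568, 635^1024=104, 635^2048=554, 635^4096=522, 635^8192=541, 635^16384=214, 635^32768=350, 635^65536=89; 635^106583 = 635^1 * 635^2 * 635^4 * 635^16 * 635^64 * 635^8192 * 635^32768 * 635^65536 = 28 (mod 733); answer 28
Part 3: W2 = 28; m = 9; T(2) = -3*(-7) + 1*(9) = 30; iterating: T(2)=30, T(3)=-97, T(4)=321, T(5)=-1060, T(6)=3501, T(7)=-11563, T(8)=38190, T(9)=-126133, T(10)=416589, T(11)=-1375900, T(12)=4544289, T(13)=-15008767, T(14)=49570590, T(15)=-163720537, T(16)=540732201, T(17)=-1785917140; answer -1785917140

-1785917140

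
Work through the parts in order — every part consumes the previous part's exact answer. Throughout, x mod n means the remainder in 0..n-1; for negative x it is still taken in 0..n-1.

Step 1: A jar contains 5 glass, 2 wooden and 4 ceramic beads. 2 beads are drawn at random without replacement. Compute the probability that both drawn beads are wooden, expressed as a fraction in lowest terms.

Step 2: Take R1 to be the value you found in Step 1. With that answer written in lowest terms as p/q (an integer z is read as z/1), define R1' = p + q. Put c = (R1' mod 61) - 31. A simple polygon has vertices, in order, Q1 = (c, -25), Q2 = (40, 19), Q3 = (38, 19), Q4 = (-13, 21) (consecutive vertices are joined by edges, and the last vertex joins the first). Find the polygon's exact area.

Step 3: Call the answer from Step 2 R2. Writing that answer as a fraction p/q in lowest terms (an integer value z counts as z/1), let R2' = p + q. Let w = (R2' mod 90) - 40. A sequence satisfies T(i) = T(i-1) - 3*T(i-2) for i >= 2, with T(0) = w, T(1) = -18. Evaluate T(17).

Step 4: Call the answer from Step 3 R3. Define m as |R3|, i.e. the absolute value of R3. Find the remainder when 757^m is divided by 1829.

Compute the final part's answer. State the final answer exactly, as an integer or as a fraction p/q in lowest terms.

Step 1: total draws C(11,2) = 55; favorable C(2,2) = 1; P = 1/55; answer 1/55
Step 2: R1 = 1/55; threaded value p + q = 56; c = 25; cross terms: (25*19 - 40*-25)=1475, (40*19 - 38*19)=38, (38*21 - -13*19)=1045, (-13*-25 - 25*21)=-200; twice the area = |2358| = 2358; area = 1179; answer 1179
Step 3: R2 = 1179; threaded value p + q = 1180; w = -30; T(2) = 1*(-18) - 3*(-30) = 72; iterating: T(2)=72, T(3)=126, T(4)=-90, T(5)=-468, T(6)=-198, T(7)=1206, T(8)=1800, T(9)=-1818, T(10)=-7218, T(11)=-1764, T(12)=19890, T(13)=25182, T(14)=-34488, T(15)=-110034, T(16)=-6570, T(17)=323532; answer 323532
Step 4: R3 = 323532; m = 323532; squarings mod 1829: 757^1=757, 757^2=572, 757^4=1622, 757^8=782, 757^16=638, 757^32=1006, 757^64=599, 757^128=317, 757^256=1723, 757^512=262, 757^1024=971, 757^2048=906, 757^4096=1444, 757^8192=76, 757^16384=289, 757^32768=1216, 757^65536=824, 757^131072=417, 757^262144=134; 757^323532 = 757^4 * 757^8 * 757^64 * 757^128 * 757^256 * 757^512 * 757^1024 * 757^2048 * 757^8192 * 757^16384 * 757^32768 * 757^262144 = 1372 (mod 1829); answer 1372

1372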